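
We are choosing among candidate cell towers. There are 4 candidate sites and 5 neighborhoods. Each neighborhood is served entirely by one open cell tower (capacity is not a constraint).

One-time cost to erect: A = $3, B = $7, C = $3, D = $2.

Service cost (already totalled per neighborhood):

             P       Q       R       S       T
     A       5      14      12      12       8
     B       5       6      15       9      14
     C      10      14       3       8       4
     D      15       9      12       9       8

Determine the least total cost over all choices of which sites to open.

For any fixed open set, each neighborhood goes to its cheapest open site; total = fixed + service.
{B, C}: P→B 5, Q→B 6, R→C 3, S→C 8, T→C 4. Service 26; fixed 10; total 36.
{A, C, D}: service 29 + fixed 8 = 37
{B, C, D}: service 26 + fixed 12 = 38
{A, B, C, D}: service 26 + fixed 15 = 41
No other subset beats 36.

Minimum total cost: 36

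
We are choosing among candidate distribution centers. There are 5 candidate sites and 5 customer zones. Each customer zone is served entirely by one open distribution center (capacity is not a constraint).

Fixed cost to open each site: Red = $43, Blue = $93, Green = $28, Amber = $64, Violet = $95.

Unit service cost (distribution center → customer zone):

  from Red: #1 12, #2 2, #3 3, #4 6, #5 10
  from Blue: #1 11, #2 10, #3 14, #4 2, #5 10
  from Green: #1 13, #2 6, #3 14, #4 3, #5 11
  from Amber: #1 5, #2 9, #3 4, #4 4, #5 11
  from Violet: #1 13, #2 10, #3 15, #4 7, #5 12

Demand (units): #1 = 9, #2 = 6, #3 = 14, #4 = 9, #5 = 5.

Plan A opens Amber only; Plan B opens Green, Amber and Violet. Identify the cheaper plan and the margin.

Plan A is cheaper by 96.

Plan A: {Amber}: #1→Amber 5·9=45, #2→Amber 9·6=54, #3→Amber 4·14=56, #4→Amber 4·9=36, #5→Amber 11·5=55. Service 246; fixed 64; total 310.
Plan B: {Green, Amber, Violet}: #1→Amber 5·9=45, #2→Green 6·6=36, #3→Amber 4·14=56, #4→Green 3·9=27, #5→Green 11·5=55. Service 219; fixed 187; total 406.
Difference: |310 − 406| = 96.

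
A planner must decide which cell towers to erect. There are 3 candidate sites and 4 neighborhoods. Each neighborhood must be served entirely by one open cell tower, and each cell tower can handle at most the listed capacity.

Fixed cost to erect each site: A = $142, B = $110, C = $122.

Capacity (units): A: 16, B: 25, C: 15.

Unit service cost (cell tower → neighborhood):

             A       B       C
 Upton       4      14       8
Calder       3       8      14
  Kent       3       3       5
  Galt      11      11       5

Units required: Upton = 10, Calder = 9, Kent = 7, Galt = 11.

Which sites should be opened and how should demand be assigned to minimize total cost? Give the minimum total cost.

Open {A, B}: Upton→B 14·10=140, Calder→A 3·9=27, Kent→A 3·7=21, Galt→B 11·11=121.
Loads: A carries 16/16, B carries 21/25. Service 309; fixed 252; total 561.
Next best feasible plan costs 562.

Minimum total cost: 561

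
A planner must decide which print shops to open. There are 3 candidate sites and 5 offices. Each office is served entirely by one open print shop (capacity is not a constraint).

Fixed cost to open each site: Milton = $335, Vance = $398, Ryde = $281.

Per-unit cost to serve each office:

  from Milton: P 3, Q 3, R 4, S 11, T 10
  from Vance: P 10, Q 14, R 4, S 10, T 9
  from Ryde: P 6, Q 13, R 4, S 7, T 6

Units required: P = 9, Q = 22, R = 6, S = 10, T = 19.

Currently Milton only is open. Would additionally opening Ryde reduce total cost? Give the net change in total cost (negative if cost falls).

No — net change +165 (cost rises by 165).

Current service cost with {Milton}: 417.
Adding Ryde: each office re-picks its cheapest; new service cost 301, saving 116.
Extra fixed cost: 281. Net change = 281 − 116 = 165.
(Totals: 752 → 917.)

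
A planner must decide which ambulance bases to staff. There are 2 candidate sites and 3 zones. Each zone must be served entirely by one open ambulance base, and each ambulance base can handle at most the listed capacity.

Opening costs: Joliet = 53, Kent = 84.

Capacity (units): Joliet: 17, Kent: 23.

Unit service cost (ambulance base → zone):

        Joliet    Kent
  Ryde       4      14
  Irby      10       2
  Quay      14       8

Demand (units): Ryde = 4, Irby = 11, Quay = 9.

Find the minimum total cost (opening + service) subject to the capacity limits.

Minimum total cost: 247

Open {Joliet, Kent}: Ryde→Joliet 4·4=16, Irby→Kent 2·11=22, Quay→Kent 8·9=72.
Loads: Joliet carries 4/17, Kent carries 20/23. Service 110; fixed 137; total 247.
Next best feasible plan costs 301.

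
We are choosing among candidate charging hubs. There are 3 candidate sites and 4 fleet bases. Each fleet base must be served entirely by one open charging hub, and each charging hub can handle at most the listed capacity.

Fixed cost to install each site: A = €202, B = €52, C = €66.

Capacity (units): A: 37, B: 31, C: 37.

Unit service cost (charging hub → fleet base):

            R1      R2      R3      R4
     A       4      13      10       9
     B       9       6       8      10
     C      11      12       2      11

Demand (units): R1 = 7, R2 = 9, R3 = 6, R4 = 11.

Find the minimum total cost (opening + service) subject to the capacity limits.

Minimum total cost: 357

Open {B, C}: R1→B 9·7=63, R2→B 6·9=54, R3→C 2·6=12, R4→B 10·11=110.
Loads: B carries 27/31, C carries 6/37. Service 239; fixed 118; total 357.
Next best feasible plan costs 368.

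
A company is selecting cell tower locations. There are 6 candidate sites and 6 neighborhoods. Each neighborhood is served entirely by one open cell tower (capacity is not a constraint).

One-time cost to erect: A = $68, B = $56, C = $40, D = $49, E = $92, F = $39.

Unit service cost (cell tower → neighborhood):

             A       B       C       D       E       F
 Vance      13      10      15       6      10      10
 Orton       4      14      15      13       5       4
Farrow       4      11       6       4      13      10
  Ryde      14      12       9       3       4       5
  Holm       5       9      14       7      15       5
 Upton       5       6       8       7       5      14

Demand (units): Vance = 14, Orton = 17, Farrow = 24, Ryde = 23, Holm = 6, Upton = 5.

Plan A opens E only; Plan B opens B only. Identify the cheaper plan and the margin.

Plan A: {E}: Vance→E 10·14=140, Orton→E 5·17=85, Farrow→E 13·24=312, Ryde→E 4·23=92, Holm→E 15·6=90, Upton→E 5·5=25. Service 744; fixed 92; total 836.
Plan B: {B}: Vance→B 10·14=140, Orton→B 14·17=238, Farrow→B 11·24=264, Ryde→B 12·23=276, Holm→B 9·6=54, Upton→B 6·5=30. Service 1002; fixed 56; total 1058.
Difference: |836 − 1058| = 222.

Plan A is cheaper by 222.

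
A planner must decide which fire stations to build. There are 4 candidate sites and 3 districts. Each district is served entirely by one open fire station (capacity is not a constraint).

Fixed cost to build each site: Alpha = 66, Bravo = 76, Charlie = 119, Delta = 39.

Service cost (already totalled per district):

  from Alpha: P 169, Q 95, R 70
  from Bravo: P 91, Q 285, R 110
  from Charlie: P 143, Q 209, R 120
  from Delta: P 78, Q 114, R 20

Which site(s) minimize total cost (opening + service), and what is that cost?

Open Delta only; minimum total cost 251.

For any fixed open set, each district goes to its cheapest open site; total = fixed + service.
{Delta}: P→Delta 78, Q→Delta 114, R→Delta 20. Service 212; fixed 39; total 251.
{Alpha, Delta}: P→Delta 78, Q→Alpha 95, R→Delta 20. Service 193; fixed 105; total 298.
{Bravo, Delta}: service 212 + fixed 115 = 327
{Alpha, Bravo, Charlie, Delta}: service 193 + fixed 300 = 493
(All 15 nonempty subsets were checked; Delta only is lowest.)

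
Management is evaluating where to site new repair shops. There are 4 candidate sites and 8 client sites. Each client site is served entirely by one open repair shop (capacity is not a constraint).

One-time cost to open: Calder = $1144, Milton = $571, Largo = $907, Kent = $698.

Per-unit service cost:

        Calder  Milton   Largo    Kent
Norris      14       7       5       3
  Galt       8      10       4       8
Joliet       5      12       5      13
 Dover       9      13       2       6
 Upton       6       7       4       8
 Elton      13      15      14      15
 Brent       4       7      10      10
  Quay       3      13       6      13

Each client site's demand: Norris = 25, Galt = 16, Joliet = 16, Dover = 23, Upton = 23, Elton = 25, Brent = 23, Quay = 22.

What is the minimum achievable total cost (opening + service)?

For any fixed open set, each client site goes to its cheapest open site; total = fixed + service.
{Largo}: Norris→Largo 5·25=125, Galt→Largo 4·16=64, Joliet→Largo 5·16=80, Dover→Largo 2·23=46, Upton→Largo 4·23=92, Elton→Largo 14·25=350, Brent→Largo 10·23=230, Quay→Largo 6·22=132. Service 1119; fixed 907; total 2026.
{Kent}: service 1624 + fixed 698 = 2322
{Milton}: service 1809 + fixed 571 = 2380
{Calder, Milton, Largo, Kent}: service 840 + fixed 3320 = 4160
No other subset beats 2026.

Minimum total cost: 2026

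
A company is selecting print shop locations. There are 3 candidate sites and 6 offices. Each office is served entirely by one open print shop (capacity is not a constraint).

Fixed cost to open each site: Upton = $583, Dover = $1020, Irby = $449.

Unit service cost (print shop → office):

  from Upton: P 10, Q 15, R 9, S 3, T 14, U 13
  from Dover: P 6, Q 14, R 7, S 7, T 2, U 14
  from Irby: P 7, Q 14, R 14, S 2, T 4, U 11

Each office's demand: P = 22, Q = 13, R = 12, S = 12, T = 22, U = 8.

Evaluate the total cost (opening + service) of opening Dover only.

Each office is assigned to its cheapest site among the open ones.
{Dover}: P→Dover 6·22=132, Q→Dover 14·13=182, R→Dover 7·12=84, S→Dover 7·12=84, T→Dover 2·22=44, U→Dover 14·8=112. Service 638; fixed 1020; total 1658.

Total cost: 1658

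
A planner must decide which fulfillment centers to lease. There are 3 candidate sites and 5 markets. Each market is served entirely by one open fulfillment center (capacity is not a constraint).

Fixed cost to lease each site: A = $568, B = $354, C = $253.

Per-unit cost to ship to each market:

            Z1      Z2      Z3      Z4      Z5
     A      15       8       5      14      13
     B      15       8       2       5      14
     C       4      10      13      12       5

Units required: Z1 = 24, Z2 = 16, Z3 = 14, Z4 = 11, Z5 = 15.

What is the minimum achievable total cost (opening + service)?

For any fixed open set, each market goes to its cheapest open site; total = fixed + service.
{C}: Z1→C 4·24=96, Z2→C 10·16=160, Z3→C 13·14=182, Z4→C 12·11=132, Z5→C 5·15=75. Service 645; fixed 253; total 898.
{B, C}: service 382 + fixed 607 = 989
{B}: Z1→B 15·24=360, Z2→B 8·16=128, Z3→B 2·14=28, Z4→B 5·11=55, Z5→B 14·15=210. Service 781; fixed 354; total 1135.
{A, B, C}: service 382 + fixed 1175 = 1557
No other subset beats 898.

Minimum total cost: 898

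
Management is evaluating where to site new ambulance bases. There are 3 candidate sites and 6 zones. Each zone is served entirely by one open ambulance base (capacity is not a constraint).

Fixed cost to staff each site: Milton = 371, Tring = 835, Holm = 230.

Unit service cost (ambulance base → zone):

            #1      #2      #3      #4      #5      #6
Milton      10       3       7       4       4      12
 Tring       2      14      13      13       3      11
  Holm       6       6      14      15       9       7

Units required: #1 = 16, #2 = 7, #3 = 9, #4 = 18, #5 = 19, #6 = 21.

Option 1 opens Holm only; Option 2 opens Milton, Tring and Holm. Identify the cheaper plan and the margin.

Option 1: {Holm}: #1→Holm 6·16=96, #2→Holm 6·7=42, #3→Holm 14·9=126, #4→Holm 15·18=270, #5→Holm 9·19=171, #6→Holm 7·21=147. Service 852; fixed 230; total 1082.
Option 2: {Milton, Tring, Holm}: #1→Tring 2·16=32, #2→Milton 3·7=21, #3→Milton 7·9=63, #4→Milton 4·18=72, #5→Tring 3·19=57, #6→Holm 7·21=147. Service 392; fixed 1436; total 1828.
Difference: |1082 − 1828| = 746.

Option 1 is cheaper by 746.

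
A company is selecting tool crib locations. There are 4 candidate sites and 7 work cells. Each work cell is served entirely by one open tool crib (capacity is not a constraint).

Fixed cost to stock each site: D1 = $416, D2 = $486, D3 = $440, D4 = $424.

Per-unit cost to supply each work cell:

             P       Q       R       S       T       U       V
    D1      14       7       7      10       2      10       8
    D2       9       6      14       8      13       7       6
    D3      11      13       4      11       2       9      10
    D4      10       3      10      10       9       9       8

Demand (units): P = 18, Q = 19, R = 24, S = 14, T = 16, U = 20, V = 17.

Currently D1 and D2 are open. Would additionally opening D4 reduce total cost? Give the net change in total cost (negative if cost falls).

No — net change +367 (cost rises by 367).

Current service cost with {D1, D2}: 830.
Adding D4: each work cell re-picks its cheapest; new service cost 773, saving 57.
Extra fixed cost: 424. Net change = 424 − 57 = 367.
(Totals: 1732 → 2099.)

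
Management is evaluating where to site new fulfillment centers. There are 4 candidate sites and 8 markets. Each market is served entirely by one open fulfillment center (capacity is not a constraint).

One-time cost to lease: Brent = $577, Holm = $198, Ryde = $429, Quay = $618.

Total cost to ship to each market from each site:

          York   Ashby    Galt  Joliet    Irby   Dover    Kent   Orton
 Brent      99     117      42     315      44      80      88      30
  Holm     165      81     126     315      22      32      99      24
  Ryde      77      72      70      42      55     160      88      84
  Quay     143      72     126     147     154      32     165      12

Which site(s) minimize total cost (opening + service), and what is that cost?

Open Holm and Ryde; minimum total cost 1054.

For any fixed open set, each market goes to its cheapest open site; total = fixed + service.
{Holm, Ryde}: York→Ryde 77, Ashby→Ryde 72, Galt→Ryde 70, Joliet→Ryde 42, Irby→Holm 22, Dover→Holm 32, Kent→Ryde 88, Orton→Holm 24. Service 427; fixed 627; total 1054.
{Holm}: service 864 + fixed 198 = 1062
{Ryde}: service 648 + fixed 429 = 1077
{Brent, Holm, Ryde, Quay}: service 387 + fixed 1822 = 2209
No other subset beats 1054.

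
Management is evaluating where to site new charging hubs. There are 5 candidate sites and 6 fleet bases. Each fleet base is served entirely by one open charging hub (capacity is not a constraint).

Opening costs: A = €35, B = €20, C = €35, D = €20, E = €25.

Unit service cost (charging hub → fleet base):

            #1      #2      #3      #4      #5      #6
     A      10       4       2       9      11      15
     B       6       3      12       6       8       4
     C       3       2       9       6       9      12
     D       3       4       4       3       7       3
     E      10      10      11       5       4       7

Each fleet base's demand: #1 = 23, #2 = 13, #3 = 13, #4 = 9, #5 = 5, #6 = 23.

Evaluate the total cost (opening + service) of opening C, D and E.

Each fleet base is assigned to its cheapest site among the open ones.
{C, D, E}: #1→C 3·23=69, #2→C 2·13=26, #3→D 4·13=52, #4→D 3·9=27, #5→E 4·5=20, #6→D 3·23=69. Service 263; fixed 80; total 343.

Total cost: 343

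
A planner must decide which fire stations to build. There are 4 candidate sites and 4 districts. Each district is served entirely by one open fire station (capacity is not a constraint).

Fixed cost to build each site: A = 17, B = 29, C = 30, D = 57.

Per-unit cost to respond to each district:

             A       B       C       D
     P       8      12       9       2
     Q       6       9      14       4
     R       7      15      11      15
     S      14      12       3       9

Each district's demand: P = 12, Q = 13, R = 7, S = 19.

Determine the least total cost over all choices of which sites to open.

For any fixed open set, each district goes to its cheapest open site; total = fixed + service.
{A, C, D}: P→D 2·12=24, Q→D 4·13=52, R→A 7·7=49, S→C 3·19=57. Service 182; fixed 104; total 286.
{C, D}: service 210 + fixed 87 = 297
{A, B, C, D}: service 182 + fixed 133 = 315
{A}: P→A 8·12=96, Q→A 6·13=78, R→A 7·7=49, S→A 14·19=266. Service 489; fixed 17; total 506.
(All 15 nonempty subsets were checked; A, C and D is lowest.)

Minimum total cost: 286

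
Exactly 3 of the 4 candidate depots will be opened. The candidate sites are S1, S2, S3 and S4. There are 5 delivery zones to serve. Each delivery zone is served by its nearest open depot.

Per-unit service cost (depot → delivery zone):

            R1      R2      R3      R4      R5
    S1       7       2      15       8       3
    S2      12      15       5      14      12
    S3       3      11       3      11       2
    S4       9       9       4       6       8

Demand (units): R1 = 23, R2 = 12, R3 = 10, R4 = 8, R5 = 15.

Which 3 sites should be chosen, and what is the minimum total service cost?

With exactly 3 open, each delivery zone uses its cheapest among the chosen.
{S1, S3, S4}: R1→S3 3·23=69, R2→S1 2·12=24, R3→S3 3·10=30, R4→S4 6·8=48, R5→S3 2·15=30. Service cost 201.
{S1, S2, S3}: service cost 217
{S2, S3, S4}: service cost 285
Among all 4 size-3 choices, {S1, S3, S4} is lowest.

Choose S1, S3 and S4; total service cost 201.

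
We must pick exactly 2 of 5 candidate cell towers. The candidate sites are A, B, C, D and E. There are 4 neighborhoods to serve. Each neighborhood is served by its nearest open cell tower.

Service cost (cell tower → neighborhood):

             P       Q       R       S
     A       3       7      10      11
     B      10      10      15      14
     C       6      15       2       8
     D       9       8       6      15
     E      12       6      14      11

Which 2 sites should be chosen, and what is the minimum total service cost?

Choose A and C; total service cost 20.

With exactly 2 open, each neighborhood uses its cheapest among the chosen.
{A, C}: P→A 3, Q→A 7, R→C 2, S→C 8. Service cost 20.
{C, E}: service cost 22
{C, D}: service cost 24
Among all 10 size-2 choices, {A, C} is lowest.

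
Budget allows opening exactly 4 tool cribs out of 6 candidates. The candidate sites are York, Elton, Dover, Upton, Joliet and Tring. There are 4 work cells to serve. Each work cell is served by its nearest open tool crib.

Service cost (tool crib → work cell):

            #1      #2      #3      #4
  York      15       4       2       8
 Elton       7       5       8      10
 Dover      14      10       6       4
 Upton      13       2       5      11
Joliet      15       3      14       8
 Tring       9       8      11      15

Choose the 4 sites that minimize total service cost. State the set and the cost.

Choose York, Elton, Dover and Upton; total service cost 15.

With exactly 4 open, each work cell uses its cheapest among the chosen.
{York, Elton, Dover, Upton}: #1→Elton 7, #2→Upton 2, #3→York 2, #4→Dover 4. Service cost 15.
{York, Elton, Dover, Joliet}: service cost 16
{York, Elton, Dover, Tring}: service cost 17
Among all 15 size-4 choices, {York, Elton, Dover, Upton} is lowest.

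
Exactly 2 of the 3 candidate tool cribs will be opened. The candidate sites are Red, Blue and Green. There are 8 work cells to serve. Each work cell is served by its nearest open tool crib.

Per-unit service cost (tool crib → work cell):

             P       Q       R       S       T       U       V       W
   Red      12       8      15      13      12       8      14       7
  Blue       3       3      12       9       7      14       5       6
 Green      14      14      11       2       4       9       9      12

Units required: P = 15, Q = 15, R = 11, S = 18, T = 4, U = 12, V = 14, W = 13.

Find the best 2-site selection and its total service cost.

With exactly 2 open, each work cell uses its cheapest among the chosen.
{Blue, Green}: P→Blue 3·15=45, Q→Blue 3·15=45, R→Green 11·11=121, S→Green 2·18=36, T→Green 4·4=16, U→Green 9·12=108, V→Blue 5·14=70, W→Blue 6·13=78. Service cost 519.
{Red, Blue}: service cost 656
{Red, Green}: service cost 786
Among all 3 size-2 choices, {Blue, Green} is lowest.

Choose Blue and Green; total service cost 519.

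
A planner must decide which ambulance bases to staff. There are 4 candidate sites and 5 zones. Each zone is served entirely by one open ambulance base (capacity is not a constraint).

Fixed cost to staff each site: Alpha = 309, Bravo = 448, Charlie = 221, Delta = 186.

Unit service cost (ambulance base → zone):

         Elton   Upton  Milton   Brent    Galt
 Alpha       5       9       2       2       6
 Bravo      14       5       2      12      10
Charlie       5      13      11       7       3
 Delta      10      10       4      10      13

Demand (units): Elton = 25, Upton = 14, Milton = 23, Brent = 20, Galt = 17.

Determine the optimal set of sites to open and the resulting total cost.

Open Alpha only; minimum total cost 748.

For any fixed open set, each zone goes to its cheapest open site; total = fixed + service.
{Alpha}: Elton→Alpha 5·25=125, Upton→Alpha 9·14=126, Milton→Alpha 2·23=46, Brent→Alpha 2·20=40, Galt→Alpha 6·17=102. Service 439; fixed 309; total 748.
{Alpha, Charlie}: Elton→Alpha 5·25=125, Upton→Alpha 9·14=126, Milton→Alpha 2·23=46, Brent→Alpha 2·20=40, Galt→Charlie 3·17=51. Service 388; fixed 530; total 918.
{Alpha, Delta}: service 439 + fixed 495 = 934
{Alpha, Bravo, Charlie, Delta}: Elton→Alpha 5·25=125, Upton→Bravo 5·14=70, Milton→Alpha 2·23=46, Brent→Alpha 2·20=40, Galt→Charlie 3·17=51. Service 332; fixed 1164; total 1496.
No other subset beats 748.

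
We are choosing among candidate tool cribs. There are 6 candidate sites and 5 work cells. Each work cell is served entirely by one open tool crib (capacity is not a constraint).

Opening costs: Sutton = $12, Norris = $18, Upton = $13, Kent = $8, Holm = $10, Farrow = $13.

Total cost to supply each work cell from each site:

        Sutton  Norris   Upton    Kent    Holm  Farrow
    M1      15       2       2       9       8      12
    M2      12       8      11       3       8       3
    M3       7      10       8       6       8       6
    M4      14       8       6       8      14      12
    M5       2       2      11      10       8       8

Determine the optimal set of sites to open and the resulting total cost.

Open Kent only; minimum total cost 44.

For any fixed open set, each work cell goes to its cheapest open site; total = fixed + service.
{Kent}: M1→Kent 9, M2→Kent 3, M3→Kent 6, M4→Kent 8, M5→Kent 10. Service 36; fixed 8; total 44.
{Norris, Kent}: service 21 + fixed 26 = 47
{Sutton, Kent}: service 28 + fixed 20 = 48
{Sutton, Norris, Upton, Kent, Holm, Farrow}: M1→Norris 2, M2→Kent 3, M3→Kent 6, M4→Upton 6, M5→Sutton 2. Service 19; fixed 74; total 93.
No other subset beats 44.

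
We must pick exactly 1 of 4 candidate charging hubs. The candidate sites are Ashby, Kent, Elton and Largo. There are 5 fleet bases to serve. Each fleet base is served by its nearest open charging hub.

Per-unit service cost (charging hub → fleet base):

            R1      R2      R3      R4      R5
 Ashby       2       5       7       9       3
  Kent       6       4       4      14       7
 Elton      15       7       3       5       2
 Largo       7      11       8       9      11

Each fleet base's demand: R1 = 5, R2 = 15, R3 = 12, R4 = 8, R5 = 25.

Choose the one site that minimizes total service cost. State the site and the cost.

Choose Elton only; total service cost 306.

With exactly 1 open, each fleet base uses its cheapest among the chosen.
{Elton}: R1→Elton 15·5=75, R2→Elton 7·15=105, R3→Elton 3·12=36, R4→Elton 5·8=40, R5→Elton 2·25=50. Service cost 306.
{Ashby}: service cost 316
{Kent}: service cost 425
Among all 4 size-1 choices, {Elton} is lowest.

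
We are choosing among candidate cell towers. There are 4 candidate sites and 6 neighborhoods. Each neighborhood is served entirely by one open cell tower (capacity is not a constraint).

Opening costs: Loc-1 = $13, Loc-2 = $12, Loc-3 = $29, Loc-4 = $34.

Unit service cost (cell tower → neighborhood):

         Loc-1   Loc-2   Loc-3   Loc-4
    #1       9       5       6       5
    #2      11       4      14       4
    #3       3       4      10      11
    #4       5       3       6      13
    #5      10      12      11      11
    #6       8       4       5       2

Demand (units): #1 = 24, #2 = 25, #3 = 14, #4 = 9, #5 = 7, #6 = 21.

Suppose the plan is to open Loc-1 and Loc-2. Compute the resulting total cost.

Each neighborhood is assigned to its cheapest site among the open ones.
{Loc-1, Loc-2}: #1→Loc-2 5·24=120, #2→Loc-2 4·25=100, #3→Loc-1 3·14=42, #4→Loc-2 3·9=27, #5→Loc-1 10·7=70, #6→Loc-2 4·21=84. Service 443; fixed 25; total 468.

Total cost: 468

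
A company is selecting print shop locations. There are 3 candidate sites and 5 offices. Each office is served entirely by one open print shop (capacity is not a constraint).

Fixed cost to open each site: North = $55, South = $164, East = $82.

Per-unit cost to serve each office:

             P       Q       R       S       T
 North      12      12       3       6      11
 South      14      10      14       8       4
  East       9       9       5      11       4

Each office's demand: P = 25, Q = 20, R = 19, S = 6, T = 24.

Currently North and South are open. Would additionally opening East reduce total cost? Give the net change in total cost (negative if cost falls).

Current service cost with {North, South}: 689.
Adding East: each office re-picks its cheapest; new service cost 594, saving 95.
Extra fixed cost: 82. Net change = 82 − 95 = -13.
(Totals: 908 → 895.)

Yes — net change −13 (cost falls by 13).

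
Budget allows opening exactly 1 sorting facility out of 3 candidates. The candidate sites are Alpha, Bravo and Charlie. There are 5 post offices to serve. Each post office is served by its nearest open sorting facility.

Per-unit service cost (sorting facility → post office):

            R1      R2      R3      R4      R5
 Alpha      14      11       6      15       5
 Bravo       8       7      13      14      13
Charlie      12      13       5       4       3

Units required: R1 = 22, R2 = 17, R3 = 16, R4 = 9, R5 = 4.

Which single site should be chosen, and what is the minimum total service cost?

With exactly 1 open, each post office uses its cheapest among the chosen.
{Charlie}: R1→Charlie 12·22=264, R2→Charlie 13·17=221, R3→Charlie 5·16=80, R4→Charlie 4·9=36, R5→Charlie 3·4=12. Service cost 613.
{Bravo}: service cost 681
{Alpha}: service cost 746
Among all 3 size-1 choices, {Charlie} is lowest.

Choose Charlie only; total service cost 613.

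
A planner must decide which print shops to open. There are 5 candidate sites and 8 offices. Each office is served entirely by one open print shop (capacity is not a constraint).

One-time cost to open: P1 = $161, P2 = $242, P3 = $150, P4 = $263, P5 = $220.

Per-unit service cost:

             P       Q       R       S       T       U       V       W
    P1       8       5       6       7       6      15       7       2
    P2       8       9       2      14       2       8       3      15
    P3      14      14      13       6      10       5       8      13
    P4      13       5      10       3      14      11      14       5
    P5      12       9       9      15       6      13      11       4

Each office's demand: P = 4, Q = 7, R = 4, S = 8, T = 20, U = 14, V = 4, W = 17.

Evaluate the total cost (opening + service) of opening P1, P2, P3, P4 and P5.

Each office is assigned to its cheapest site among the open ones.
{P1, P2, P3, P4, P5}: P→P1 8·4=32, Q→P1 5·7=35, R→P2 2·4=8, S→P4 3·8=24, T→P2 2·20=40, U→P3 5·14=70, V→P2 3·4=12, W→P1 2·17=34. Service 255; fixed 1036; total 1291.

Total cost: 1291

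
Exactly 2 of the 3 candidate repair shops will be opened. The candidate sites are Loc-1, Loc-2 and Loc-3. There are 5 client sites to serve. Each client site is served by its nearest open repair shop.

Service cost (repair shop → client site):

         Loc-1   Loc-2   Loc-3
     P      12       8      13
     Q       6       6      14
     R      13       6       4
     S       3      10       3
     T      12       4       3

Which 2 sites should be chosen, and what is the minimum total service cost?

Choose Loc-2 and Loc-3; total service cost 24.

With exactly 2 open, each client site uses its cheapest among the chosen.
{Loc-2, Loc-3}: P→Loc-2 8, Q→Loc-2 6, R→Loc-3 4, S→Loc-3 3, T→Loc-3 3. Service cost 24.
{Loc-1, Loc-2}: service cost 27
{Loc-1, Loc-3}: service cost 28
Among all 3 size-2 choices, {Loc-2, Loc-3} is lowest.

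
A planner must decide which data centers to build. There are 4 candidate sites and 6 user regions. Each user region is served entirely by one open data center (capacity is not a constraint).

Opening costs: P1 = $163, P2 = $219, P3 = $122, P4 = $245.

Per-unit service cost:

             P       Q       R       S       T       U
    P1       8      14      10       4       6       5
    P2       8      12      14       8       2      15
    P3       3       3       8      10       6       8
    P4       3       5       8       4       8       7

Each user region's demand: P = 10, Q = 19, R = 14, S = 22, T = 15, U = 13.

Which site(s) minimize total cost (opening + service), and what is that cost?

For any fixed open set, each user region goes to its cheapest open site; total = fixed + service.
{P1, P3}: P→P3 3·10=30, Q→P3 3·19=57, R→P3 8·14=112, S→P1 4·22=88, T→P1 6·15=90, U→P1 5·13=65. Service 442; fixed 285; total 727.
{P3}: service 613 + fixed 122 = 735
{P4}: service 536 + fixed 245 = 781
{P1, P2, P3, P4}: service 382 + fixed 749 = 1131
(All 15 nonempty subsets were checked; P1 and P3 is lowest.)

Open P1 and P3; minimum total cost 727.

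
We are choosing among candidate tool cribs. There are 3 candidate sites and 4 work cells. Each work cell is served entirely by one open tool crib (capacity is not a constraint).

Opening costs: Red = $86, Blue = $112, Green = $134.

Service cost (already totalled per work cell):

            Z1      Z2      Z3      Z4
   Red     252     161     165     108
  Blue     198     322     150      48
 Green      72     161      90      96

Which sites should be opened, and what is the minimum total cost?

For any fixed open set, each work cell goes to its cheapest open site; total = fixed + service.
{Green}: Z1→Green 72, Z2→Green 161, Z3→Green 90, Z4→Green 96. Service 419; fixed 134; total 553.
{Blue, Green}: service 371 + fixed 246 = 617
{Red, Green}: service 419 + fixed 220 = 639
{Red, Blue, Green}: service 371 + fixed 332 = 703
No other subset beats 553.

Open Green only; minimum total cost 553.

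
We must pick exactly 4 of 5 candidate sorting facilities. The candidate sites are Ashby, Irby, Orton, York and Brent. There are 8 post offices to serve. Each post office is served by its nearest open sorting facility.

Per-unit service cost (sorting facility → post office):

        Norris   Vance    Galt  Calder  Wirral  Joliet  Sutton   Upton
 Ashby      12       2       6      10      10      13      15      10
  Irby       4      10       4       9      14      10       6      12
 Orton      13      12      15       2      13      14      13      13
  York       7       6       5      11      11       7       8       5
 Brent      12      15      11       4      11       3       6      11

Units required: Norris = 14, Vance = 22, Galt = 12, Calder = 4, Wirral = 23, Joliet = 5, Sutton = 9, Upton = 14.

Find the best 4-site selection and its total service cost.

Choose Ashby, Irby, York and Brent; total service cost 533.

With exactly 4 open, each post office uses its cheapest among the chosen.
{Ashby, Irby, York, Brent}: Norris→Irby 4·14=56, Vance→Ashby 2·22=44, Galt→Irby 4·12=48, Calder→Brent 4·4=16, Wirral→Ashby 10·23=230, Joliet→Brent 3·5=15, Sutton→Irby 6·9=54, Upton→York 5·14=70. Service cost 533.
{Ashby, Irby, Orton, York}: service cost 545
{Ashby, Orton, York, Brent}: service cost 579
Among all 5 size-4 choices, {Ashby, Irby, York, Brent} is lowest.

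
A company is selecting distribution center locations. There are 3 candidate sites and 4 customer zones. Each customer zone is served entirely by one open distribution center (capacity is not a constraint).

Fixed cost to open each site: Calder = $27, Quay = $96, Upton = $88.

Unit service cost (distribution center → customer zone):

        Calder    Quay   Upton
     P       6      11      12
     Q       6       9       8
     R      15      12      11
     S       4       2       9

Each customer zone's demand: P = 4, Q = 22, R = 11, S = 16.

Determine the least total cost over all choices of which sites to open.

Minimum total cost: 412

For any fixed open set, each customer zone goes to its cheapest open site; total = fixed + service.
{Calder}: P→Calder 6·4=24, Q→Calder 6·22=132, R→Calder 15·11=165, S→Calder 4·16=64. Service 385; fixed 27; total 412.
{Calder, Quay}: P→Calder 6·4=24, Q→Calder 6·22=132, R→Quay 12·11=132, S→Quay 2·16=32. Service 320; fixed 123; total 443.
{Calder, Upton}: service 341 + fixed 115 = 456
{Calder, Quay, Upton}: service 309 + fixed 211 = 520
(All 7 nonempty subsets were checked; Calder only is lowest.)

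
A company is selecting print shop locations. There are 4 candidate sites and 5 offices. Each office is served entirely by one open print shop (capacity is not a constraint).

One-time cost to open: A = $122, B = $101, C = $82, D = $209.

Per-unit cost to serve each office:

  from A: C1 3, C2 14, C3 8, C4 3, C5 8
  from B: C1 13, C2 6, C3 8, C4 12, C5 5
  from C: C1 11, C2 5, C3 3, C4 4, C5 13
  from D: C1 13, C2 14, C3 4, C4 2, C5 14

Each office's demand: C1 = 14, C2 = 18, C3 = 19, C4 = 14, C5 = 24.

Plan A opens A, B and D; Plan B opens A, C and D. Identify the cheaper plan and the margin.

Plan A: {A, B, D}: C1→A 3·14=42, C2→B 6·18=108, C3→D 4·19=76, C4→D 2·14=28, C5→B 5·24=120. Service 374; fixed 432; total 806.
Plan B: {A, C, D}: C1→A 3·14=42, C2→C 5·18=90, C3→C 3·19=57, C4→D 2·14=28, C5→A 8·24=192. Service 409; fixed 413; total 822.
Difference: |806 − 822| = 16.

Plan A is cheaper by 16.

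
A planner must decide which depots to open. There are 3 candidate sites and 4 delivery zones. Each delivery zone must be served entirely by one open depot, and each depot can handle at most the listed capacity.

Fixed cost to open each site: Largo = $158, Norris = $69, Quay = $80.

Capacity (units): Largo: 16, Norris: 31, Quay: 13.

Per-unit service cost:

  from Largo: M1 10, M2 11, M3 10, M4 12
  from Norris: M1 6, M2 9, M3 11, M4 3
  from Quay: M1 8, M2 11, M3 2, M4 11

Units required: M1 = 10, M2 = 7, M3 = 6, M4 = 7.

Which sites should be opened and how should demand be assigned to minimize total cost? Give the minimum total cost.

Open {Norris}: M1→Norris 6·10=60, M2→Norris 9·7=63, M3→Norris 11·6=66, M4→Norris 3·7=21.
Loads: Norris carries 30/31. Service 210; fixed 69; total 279.
Next best feasible plan costs 305.

Minimum total cost: 279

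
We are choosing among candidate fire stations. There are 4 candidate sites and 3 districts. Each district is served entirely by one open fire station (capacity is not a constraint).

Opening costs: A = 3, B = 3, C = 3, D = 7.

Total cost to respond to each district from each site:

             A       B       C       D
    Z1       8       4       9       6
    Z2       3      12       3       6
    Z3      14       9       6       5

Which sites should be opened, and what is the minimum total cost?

For any fixed open set, each district goes to its cheapest open site; total = fixed + service.
{B, C}: Z1→B 4, Z2→C 3, Z3→C 6. Service 13; fixed 6; total 19.
{C}: service 18 + fixed 3 = 21
{A, B}: service 16 + fixed 6 = 22
{A, B, C, D}: service 12 + fixed 16 = 28
No other subset beats 19.

Open B and C; minimum total cost 19.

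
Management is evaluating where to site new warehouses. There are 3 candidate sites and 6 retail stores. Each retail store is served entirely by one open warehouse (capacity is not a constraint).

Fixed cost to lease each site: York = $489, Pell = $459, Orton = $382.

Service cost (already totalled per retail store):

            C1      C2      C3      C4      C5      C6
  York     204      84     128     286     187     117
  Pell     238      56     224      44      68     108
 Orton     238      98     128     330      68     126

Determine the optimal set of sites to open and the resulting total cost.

For any fixed open set, each retail store goes to its cheapest open site; total = fixed + service.
{Pell}: C1→Pell 238, C2→Pell 56, C3→Pell 224, C4→Pell 44, C5→Pell 68, C6→Pell 108. Service 738; fixed 459; total 1197.
{Orton}: service 988 + fixed 382 = 1370
{Pell, Orton}: C1→Pell 238, C2→Pell 56, C3→Orton 128, C4→Pell 44, C5→Pell 68, C6→Pell 108. Service 642; fixed 841; total 1483.
{York, Pell, Orton}: service 608 + fixed 1330 = 1938
No other subset beats 1197.

Open Pell only; minimum total cost 1197.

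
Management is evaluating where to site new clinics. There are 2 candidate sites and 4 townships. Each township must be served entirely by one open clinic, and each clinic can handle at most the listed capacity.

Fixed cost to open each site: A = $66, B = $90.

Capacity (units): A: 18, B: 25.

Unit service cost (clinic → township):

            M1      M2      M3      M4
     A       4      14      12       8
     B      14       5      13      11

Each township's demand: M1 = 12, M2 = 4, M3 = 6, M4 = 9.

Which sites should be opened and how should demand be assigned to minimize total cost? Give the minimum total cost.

Minimum total cost: 395

Open {A, B}: M1→A 4·12=48, M2→B 5·4=20, M3→A 12·6=72, M4→B 11·9=99.
Loads: A carries 18/18, B carries 13/25. Service 239; fixed 156; total 395.
Next best feasible plan costs 401.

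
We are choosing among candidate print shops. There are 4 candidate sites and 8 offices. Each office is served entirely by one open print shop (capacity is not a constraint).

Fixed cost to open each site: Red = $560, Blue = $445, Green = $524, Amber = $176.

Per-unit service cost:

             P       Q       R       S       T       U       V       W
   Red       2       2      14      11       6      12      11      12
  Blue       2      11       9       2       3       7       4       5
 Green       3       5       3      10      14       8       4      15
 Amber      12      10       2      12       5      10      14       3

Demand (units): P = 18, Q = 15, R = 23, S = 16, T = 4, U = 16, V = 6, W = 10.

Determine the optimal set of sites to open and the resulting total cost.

For any fixed open set, each office goes to its cheapest open site; total = fixed + service.
{Blue, Amber}: P→Blue 2·18=36, Q→Amber 10·15=150, R→Amber 2·23=46, S→Blue 2·16=32, T→Blue 3·4=12, U→Blue 7·16=112, V→Blue 4·6=24, W→Amber 3·10=30. Service 442; fixed 621; total 1063.
{Amber}: service 898 + fixed 176 = 1074
{Blue}: service 638 + fixed 445 = 1083
{Red, Blue, Green, Amber}: service 322 + fixed 1705 = 2027
No other subset beats 1063.

Open Blue and Amber; minimum total cost 1063.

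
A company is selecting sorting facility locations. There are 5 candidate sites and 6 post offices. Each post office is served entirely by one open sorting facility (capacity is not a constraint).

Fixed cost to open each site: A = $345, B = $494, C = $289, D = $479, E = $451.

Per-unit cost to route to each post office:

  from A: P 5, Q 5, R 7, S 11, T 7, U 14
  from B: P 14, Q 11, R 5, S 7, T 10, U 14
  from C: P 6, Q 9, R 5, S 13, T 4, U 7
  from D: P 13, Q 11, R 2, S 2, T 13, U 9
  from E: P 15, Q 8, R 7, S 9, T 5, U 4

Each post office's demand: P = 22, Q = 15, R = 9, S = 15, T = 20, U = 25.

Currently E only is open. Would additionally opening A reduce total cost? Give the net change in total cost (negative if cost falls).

No — net change +80 (cost rises by 80).

Current service cost with {E}: 848.
Adding A: each post office re-picks its cheapest; new service cost 583, saving 265.
Extra fixed cost: 345. Net change = 345 − 265 = 80.
(Totals: 1299 → 1379.)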